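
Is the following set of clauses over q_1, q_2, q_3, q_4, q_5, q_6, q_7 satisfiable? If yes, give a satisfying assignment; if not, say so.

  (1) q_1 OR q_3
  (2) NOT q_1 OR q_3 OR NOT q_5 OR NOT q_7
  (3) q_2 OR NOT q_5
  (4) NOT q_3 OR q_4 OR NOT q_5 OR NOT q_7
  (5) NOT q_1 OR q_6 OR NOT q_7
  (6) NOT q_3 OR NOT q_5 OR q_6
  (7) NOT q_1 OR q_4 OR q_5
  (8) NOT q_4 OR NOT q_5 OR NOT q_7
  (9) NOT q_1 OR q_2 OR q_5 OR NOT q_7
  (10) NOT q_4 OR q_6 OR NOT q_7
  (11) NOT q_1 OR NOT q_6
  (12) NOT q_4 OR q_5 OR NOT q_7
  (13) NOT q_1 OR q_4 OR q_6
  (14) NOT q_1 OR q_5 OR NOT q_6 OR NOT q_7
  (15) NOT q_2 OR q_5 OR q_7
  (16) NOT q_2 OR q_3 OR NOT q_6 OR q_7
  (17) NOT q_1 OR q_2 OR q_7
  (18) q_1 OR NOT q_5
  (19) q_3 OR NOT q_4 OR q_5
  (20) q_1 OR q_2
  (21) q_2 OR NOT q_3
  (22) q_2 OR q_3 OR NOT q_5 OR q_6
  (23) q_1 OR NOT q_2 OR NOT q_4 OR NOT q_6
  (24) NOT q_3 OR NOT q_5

q_1 = False, q_2 = True, q_3 = True, q_4 = False, q_5 = False, q_6 = True, q_7 = True

Set q_1 = False.
  then (q_1 OR q_3) forces q_3 = True.
  then (q_1 OR NOT q_5) forces q_5 = False.
  then (q_1 OR q_2) forces q_2 = True.
  then (NOT q_2 OR q_5 OR q_7) forces q_7 = True.
  then (NOT q_4 OR q_5 OR NOT q_7) forces q_4 = False.
Set q_6 = True.
All clauses satisfied.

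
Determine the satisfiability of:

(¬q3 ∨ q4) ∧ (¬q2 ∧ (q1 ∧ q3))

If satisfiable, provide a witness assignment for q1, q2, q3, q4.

q1 = True; q2 = False; q3 = True; q4 = True

  ¬q3 ∨ q4 = True
    ¬q3 = False
  ¬q2 ∧ (q1 ∧ q3) = True
    ¬q2 = True
    q1 ∧ q3 = True
Both conjuncts True, so the formula holds.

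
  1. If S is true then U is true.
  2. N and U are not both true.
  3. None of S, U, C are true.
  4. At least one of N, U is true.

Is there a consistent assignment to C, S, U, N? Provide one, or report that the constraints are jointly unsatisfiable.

C=F; S=F; U=F; N=T

  (1) S=F ⇒ U: vacuous ✓
  (2) N=T, U=F — not both ✓
  (3) {S, U, C}: 0 true — none ✓
  (4) {N, U}: 1 true — at least one ✓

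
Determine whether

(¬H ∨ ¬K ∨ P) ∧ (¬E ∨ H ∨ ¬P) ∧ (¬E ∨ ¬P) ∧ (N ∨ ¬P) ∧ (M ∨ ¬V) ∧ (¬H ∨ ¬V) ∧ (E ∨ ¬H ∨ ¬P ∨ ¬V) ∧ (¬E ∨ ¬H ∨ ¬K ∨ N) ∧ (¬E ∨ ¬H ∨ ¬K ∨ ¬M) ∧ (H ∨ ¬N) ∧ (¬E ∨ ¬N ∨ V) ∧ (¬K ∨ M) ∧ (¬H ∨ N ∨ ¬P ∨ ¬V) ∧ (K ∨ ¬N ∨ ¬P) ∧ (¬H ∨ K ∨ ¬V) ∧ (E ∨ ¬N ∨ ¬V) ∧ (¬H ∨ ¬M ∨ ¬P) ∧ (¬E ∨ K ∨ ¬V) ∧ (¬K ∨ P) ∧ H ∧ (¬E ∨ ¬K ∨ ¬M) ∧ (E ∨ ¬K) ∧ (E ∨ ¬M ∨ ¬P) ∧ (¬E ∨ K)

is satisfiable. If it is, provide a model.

Unit clause (H) forces H = True.
In (¬H ∨ ¬V) only ¬V is left, so V = False.
Try K = True:
  (¬H ∨ ¬K ∨ P) forces P = True.
  (¬E ∨ ¬P) forces E = False.
  clause (E ∨ ¬K) is falsified — backtrack.
So K = False.
  then (¬E ∨ K) forces E = False.
Try P = True:
  (N ∨ ¬P) forces N = True.
  clause (K ∨ ¬N ∨ ¬P) is falsified — backtrack.
So P = False.
Set M = True.
Set N = True.
All clauses satisfied.

H = True, V = False, K = False, P = False, E = False, M = True, N = True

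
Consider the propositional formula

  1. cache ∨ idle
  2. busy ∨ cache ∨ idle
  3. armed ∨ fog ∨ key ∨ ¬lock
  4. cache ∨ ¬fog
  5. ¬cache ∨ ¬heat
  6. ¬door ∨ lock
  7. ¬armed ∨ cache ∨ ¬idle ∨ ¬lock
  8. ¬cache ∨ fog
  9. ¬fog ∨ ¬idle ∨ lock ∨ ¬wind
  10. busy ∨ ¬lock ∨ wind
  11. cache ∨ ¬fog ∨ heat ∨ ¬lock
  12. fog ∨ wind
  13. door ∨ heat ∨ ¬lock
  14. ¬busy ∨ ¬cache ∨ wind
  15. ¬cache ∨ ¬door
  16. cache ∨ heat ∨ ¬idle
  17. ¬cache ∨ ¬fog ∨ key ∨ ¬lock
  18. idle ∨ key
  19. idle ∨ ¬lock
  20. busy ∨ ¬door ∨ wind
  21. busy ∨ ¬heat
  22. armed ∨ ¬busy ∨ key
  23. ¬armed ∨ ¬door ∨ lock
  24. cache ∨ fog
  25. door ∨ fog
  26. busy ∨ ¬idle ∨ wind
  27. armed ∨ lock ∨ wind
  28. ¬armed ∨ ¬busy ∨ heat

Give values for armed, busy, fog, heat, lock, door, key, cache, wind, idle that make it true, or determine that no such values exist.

Set armed = True.
Try busy = True:
  (¬armed ∨ ¬busy ∨ heat) forces heat = True.
  (¬cache ∨ ¬heat) forces cache = False.
  (cache ∨ idle) forces idle = True.
  (cache ∨ ¬fog) forces fog = False.
  clause (cache ∨ fog) is falsified — backtrack.
So busy = False.
  then (busy ∨ ¬heat) forces heat = False.
Try fog = False:
  (¬cache ∨ fog) forces cache = False.
  clause (cache ∨ fog) is falsified — backtrack.
So fog = True.
  then (cache ∨ ¬fog) forces cache = True.
  then (¬cache ∨ ¬door) forces door = False.
  then (door ∨ heat ∨ ¬lock) forces lock = False.
Try key = False:
  (idle ∨ key) forces idle = True.
  (¬fog ∨ ¬idle ∨ lock ∨ ¬wind) forces wind = False.
  clause (busy ∨ ¬idle ∨ wind) is falsified — backtrack.
So key = True.
Set wind = False.
  then (busy ∨ ¬idle ∨ wind) forces idle = False.
All clauses satisfied.

armed=T, busy=F, fog=T, heat=F, lock=F, door=F, key=T, cache=T, wind=F, idle=F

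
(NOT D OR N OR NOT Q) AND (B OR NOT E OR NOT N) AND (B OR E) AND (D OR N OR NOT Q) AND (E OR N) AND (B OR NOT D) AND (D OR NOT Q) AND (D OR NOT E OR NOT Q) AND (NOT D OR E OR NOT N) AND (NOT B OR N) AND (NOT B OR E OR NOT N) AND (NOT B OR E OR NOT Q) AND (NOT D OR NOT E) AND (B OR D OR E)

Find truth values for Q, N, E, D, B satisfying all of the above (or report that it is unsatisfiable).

Try Q = True:
  (D OR NOT Q) forces D = True.
  (NOT D OR N OR NOT Q) forces N = True.
  (B OR NOT D) forces B = True.
  (NOT D OR E OR NOT N) forces E = True.
  clause (NOT D OR NOT E) is falsified — backtrack.
So Q = False.
Set N = True.
Try E = False:
  (B OR E) forces B = True.
  clause (NOT B OR E OR NOT N) is falsified — backtrack.
So E = True.
  then (B OR NOT E OR NOT N) forces B = True.
  then (NOT D OR NOT E) forces D = False.
All clauses satisfied.

Q: False; N: True; E: True; D: False; B: True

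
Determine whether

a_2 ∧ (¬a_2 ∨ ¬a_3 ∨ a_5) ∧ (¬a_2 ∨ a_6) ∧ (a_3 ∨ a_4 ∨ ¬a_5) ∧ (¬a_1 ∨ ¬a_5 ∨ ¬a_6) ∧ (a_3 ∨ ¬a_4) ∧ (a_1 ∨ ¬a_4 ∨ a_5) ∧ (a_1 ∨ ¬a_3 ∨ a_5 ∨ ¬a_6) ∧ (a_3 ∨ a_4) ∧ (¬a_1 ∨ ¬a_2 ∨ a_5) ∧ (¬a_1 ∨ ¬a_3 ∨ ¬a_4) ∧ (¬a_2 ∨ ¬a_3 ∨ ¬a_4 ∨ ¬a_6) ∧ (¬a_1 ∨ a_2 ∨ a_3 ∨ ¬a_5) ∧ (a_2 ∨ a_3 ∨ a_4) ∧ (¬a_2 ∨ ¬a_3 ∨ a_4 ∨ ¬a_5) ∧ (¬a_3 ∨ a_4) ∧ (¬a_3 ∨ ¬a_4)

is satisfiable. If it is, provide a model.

Unsatisfiable — no assignment works.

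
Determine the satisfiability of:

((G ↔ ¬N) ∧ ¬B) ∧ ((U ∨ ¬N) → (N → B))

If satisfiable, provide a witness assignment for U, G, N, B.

U = False, G = True, N = False, B = False

  (G ↔ ¬N) ∧ ¬B = True
    G ↔ ¬N = True
      ¬N = True
    ¬B = True
  (U ∨ ¬N) → (N → B) = True
    U ∨ ¬N = True
      ¬N = True
    N → B = True
Both conjuncts True, so the formula holds.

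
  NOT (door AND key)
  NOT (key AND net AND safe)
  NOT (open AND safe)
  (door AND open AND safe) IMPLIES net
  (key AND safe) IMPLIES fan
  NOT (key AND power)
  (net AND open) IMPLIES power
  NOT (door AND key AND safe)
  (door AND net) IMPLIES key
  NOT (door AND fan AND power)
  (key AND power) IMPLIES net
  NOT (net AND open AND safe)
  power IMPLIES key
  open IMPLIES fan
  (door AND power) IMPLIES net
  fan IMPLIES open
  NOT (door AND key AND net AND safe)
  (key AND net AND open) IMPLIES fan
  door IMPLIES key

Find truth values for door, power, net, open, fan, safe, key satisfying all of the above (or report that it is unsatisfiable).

Set door = False.
Try power = True:
  (NOT key OR NOT power) forces key = False.
  clause (key OR NOT power) is falsified — backtrack.
So power = False.
Set net = False.
Set open = False.
  then (NOT fan OR open) forces fan = False.
Set safe = True.
  then (fan OR NOT key OR NOT safe) forces key = False.
All clauses satisfied.

door=F; power=F; net=F; open=F; fan=F; safe=T; key=F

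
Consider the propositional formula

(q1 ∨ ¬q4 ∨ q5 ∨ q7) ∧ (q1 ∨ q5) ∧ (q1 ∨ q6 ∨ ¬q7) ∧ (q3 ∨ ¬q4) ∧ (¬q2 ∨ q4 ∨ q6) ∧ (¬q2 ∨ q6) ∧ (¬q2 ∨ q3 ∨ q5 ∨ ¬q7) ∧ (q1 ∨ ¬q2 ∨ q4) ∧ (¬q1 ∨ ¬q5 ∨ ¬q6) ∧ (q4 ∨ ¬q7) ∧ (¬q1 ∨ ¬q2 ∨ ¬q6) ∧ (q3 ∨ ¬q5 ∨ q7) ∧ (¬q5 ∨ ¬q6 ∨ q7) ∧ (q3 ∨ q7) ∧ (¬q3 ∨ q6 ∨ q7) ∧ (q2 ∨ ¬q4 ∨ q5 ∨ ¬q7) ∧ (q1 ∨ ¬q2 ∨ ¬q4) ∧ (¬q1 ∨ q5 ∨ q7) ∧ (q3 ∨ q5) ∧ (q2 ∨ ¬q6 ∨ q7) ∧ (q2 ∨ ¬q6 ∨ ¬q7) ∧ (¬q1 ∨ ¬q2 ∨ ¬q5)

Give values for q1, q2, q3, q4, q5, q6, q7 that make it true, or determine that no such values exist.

q1 = True, q2 = False, q3 = True, q4 = True, q5 = True, q6 = False, q7 = True

Set q1 = True.
Set q2 = False.
Set q3 = True.
Try q4 = False:
  (q4 ∨ ¬q7) forces q7 = False.
  (¬q3 ∨ q6 ∨ q7) forces q6 = True.
  clause (q2 ∨ ¬q6 ∨ q7) is falsified — backtrack.
So q4 = True.
Try q5 = False:
  (q2 ∨ ¬q4 ∨ q5 ∨ ¬q7) forces q7 = False.
  clause (¬q1 ∨ q5 ∨ q7) is falsified — backtrack.
So q5 = True.
  then (¬q1 ∨ ¬q5 ∨ ¬q6) forces q6 = False.
  then (¬q3 ∨ q6 ∨ q7) forces q7 = True.
All clauses satisfied.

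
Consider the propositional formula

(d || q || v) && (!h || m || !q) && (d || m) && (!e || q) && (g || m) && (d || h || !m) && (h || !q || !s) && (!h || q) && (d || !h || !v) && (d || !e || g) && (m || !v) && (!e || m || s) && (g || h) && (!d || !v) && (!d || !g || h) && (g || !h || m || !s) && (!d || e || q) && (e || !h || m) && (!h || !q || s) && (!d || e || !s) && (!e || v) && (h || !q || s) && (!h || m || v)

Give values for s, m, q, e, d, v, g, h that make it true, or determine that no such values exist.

s = True, m = True, q = True, e = False, d = False, v = False, g = True, h = True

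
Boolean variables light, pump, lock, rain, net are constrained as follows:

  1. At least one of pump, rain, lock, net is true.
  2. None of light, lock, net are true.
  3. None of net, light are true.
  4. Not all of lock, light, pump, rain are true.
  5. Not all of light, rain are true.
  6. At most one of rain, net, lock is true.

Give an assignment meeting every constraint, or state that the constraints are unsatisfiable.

light = False; pump = True; lock = False; rain = False; net = False

  (1) {pump, rain, lock, net}: 1 true — at least one ✓
  (2) {light, lock, net}: 0 true — none ✓
  (3) {net, light}: 0 true — none ✓
  (4) {lock, light, pump, rain}: 1/4 true — not all ✓
  (5) {light, rain}: 0/2 true — not all ✓
  (6) {rain, net, lock}: 0 true — at most one ✓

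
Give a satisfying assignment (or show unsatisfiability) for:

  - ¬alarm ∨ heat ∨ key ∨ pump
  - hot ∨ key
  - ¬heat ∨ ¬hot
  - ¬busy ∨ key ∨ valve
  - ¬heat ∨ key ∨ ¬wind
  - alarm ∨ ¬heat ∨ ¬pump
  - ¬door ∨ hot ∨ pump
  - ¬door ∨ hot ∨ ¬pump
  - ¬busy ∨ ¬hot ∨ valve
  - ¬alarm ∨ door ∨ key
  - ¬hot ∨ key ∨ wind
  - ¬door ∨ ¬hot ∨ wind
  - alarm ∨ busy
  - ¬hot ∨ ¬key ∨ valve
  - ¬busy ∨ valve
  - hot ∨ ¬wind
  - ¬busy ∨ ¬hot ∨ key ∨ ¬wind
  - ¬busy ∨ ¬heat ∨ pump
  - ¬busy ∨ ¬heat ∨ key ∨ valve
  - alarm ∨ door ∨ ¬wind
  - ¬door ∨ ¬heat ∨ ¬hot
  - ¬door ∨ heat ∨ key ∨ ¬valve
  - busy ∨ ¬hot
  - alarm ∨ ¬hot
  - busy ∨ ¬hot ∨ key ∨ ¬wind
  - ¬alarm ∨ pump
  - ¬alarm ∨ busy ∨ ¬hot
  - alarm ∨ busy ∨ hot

pump: False, wind: False, hot: False, busy: True, door: False, valve: True, heat: False, alarm: False, key: True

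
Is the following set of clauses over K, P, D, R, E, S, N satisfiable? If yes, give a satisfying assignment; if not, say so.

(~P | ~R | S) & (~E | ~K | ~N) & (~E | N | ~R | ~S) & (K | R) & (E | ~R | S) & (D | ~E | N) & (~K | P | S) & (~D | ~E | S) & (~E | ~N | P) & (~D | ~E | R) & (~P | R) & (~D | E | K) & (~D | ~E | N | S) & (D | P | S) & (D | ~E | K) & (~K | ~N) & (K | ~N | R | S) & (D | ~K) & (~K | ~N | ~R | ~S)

Set K = False.
  then (K | R) forces R = True.
Set P = False.
Set D = False.
  then (D | P | S) forces S = True.
  then (D | ~E | K) forces E = False.
Set N = False.
All clauses satisfied.

K: False, P: False, D: False, R: True, E: False, S: True, N: False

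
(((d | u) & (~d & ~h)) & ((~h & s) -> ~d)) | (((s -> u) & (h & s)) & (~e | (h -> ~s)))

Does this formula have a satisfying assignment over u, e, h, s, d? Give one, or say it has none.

u = True; e = False; h = True; s = True; d = True

  (((d | u) & (~d & ~h)) & ((~h & s) -> ~d)) | (((s -> u) & (h & s)) & (~e | (h -> ~s))) = True
    ((d | u) & (~d & ~h)) & ((~h & s) -> ~d) = False
      (d | u) & (~d & ~h) = False
        d | u = True
        ~d & ~h = False
          ~d = False
          ~h = False
      (~h & s) -> ~d = True
        ~h & s = False
          ~h = False
        ~d = False
    ((s -> u) & (h & s)) & (~e | (h -> ~s)) = True
      (s -> u) & (h & s) = True
        s -> u = True
        h & s = True
      ~e | (h -> ~s) = True
        ~e = True
        h -> ~s = False
          ~s = False
The formula evaluates to True.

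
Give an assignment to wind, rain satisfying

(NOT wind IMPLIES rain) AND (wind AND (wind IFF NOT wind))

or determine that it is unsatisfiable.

The conjunct wind IFF NOT wind is unsatisfiable on its own:
  wind=F: evaluates to False.
  wind=T: evaluates to False.
So the whole conjunction is unsatisfiable.

Unsatisfiable — no assignment works.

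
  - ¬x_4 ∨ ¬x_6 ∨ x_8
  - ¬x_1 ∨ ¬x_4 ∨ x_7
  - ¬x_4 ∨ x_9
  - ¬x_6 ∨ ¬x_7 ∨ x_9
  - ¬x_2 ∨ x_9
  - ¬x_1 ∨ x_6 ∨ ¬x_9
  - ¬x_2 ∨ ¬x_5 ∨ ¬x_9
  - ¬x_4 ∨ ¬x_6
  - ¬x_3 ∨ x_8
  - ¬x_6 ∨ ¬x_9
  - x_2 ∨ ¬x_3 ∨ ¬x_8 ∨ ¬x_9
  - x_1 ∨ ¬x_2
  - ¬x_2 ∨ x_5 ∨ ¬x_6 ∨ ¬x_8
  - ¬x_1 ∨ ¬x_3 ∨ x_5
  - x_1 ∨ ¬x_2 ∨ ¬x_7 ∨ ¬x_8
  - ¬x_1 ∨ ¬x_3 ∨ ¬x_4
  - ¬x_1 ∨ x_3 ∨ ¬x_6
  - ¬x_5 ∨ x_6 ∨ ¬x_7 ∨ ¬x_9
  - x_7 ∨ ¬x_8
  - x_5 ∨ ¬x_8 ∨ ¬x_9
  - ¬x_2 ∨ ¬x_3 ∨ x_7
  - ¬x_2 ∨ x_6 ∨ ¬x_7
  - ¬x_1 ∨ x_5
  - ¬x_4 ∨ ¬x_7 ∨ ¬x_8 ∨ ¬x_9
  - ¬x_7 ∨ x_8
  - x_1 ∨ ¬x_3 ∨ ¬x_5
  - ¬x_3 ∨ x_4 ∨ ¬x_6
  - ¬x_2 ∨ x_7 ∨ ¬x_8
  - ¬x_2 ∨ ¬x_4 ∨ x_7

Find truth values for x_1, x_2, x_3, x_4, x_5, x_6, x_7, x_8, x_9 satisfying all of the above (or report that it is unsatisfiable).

x_1 = False; x_2 = False; x_3 = False; x_4 = False; x_5 = False; x_6 = False; x_7 = False; x_8 = False; x_9 = True

Set x_1 = False.
  then (x_1 ∨ ¬x_2) forces x_2 = False.
Set x_3 = False.
Set x_4 = False.
Set x_5 = False.
Set x_6 = False.
Set x_7 = False.
  then (x_7 ∨ ¬x_8) forces x_8 = False.
Set x_9 = True.
All clauses satisfied.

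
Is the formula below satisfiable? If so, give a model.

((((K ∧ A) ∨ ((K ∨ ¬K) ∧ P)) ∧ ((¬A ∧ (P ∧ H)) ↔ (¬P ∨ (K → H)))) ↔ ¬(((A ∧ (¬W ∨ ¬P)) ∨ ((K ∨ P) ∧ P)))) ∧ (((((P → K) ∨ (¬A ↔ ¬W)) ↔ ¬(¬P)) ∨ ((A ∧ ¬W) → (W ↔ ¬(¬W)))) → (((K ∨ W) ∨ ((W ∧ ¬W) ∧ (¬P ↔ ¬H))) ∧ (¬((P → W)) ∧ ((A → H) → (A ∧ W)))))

UNSATISFIABLE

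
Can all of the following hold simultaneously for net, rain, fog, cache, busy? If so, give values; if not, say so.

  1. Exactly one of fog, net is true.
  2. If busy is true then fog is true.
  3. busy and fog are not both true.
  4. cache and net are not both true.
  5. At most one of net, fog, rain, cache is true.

net = True; rain = False; fog = False; cache = False; busy = False

  (1) {fog, net}: 1 true — exactly one ✓
  (2) busy=F ⇒ fog: vacuous ✓
  (3) busy=F, fog=F — not both ✓
  (4) cache=F, net=T — not both ✓
  (5) {net, fog, rain, cache}: 1 true — at most one ✓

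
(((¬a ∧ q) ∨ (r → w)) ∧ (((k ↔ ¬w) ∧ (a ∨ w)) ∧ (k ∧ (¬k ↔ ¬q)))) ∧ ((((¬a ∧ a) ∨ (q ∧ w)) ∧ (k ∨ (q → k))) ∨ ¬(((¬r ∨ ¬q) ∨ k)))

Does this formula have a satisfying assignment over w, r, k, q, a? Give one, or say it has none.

No satisfying assignment exists.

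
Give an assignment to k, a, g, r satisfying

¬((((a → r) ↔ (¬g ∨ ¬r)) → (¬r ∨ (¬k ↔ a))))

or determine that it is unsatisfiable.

k=T, a=T, g=F, r=T

  ¬((((a → r) ↔ (¬g ∨ ¬r)) → (¬r ∨ (¬k ↔ a)))) = True
    ((a → r) ↔ (¬g ∨ ¬r)) → (¬r ∨ (¬k ↔ a)) = False
      (a → r) ↔ (¬g ∨ ¬r) = True
        a → r = True
        ¬g ∨ ¬r = True
          ¬g = True
          ¬r = False
      ¬r ∨ (¬k ↔ a) = False
        ¬r = False
        ¬k ↔ a = False
          ¬k = False
The formula evaluates to True.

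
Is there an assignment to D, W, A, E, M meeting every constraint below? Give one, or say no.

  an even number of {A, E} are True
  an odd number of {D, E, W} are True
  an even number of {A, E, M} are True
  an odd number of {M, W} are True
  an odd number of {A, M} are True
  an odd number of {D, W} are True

Unsatisfiable — no assignment works.

Adding constraints 2, 3, 5, 6 mod 2: every variable appears an even number of times on the left, so the left side is 0.
But the right sides sum to 1 (mod 2). 0 ≠ 1 — the system is inconsistent.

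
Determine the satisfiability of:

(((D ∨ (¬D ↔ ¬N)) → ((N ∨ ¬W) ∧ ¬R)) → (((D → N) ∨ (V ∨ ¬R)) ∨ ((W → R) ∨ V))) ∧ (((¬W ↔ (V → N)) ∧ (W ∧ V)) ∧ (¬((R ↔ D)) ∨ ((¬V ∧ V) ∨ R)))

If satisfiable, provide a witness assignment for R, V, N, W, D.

R: False, V: True, N: False, W: True, D: True

  ((D ∨ (¬D ↔ ¬N)) → ((N ∨ ¬W) ∧ ¬R)) → (((D → N) ∨ (V ∨ ¬R)) ∨ ((W → R) ∨ V)) = True
    (D ∨ (¬D ↔ ¬N)) → ((N ∨ ¬W) ∧ ¬R) = False
      D ∨ (¬D ↔ ¬N) = True
        ¬D ↔ ¬N = False
          ¬D = False
          ¬N = True
      (N ∨ ¬W) ∧ ¬R = False
        N ∨ ¬W = False
          ¬W = False
        ¬R = True
    ((D → N) ∨ (V ∨ ¬R)) ∨ ((W → R) ∨ V) = True
      (D → N) ∨ (V ∨ ¬R) = True
        D → N = False
        V ∨ ¬R = True
          ¬R = True
      (W → R) ∨ V = True
        W → R = False
  ((¬W ↔ (V → N)) ∧ (W ∧ V)) ∧ (¬((R ↔ D)) ∨ ((¬V ∧ V) ∨ R)) = True
    (¬W ↔ (V → N)) ∧ (W ∧ V) = True
      ¬W ↔ (V → N) = True
        ¬W = False
        V → N = False
      W ∧ V = True
    ¬((R ↔ D)) ∨ ((¬V ∧ V) ∨ R) = True
      ¬((R ↔ D)) = True
        R ↔ D = False
      (¬V ∧ V) ∨ R = False
        ¬V ∧ V = False
          ¬V = False
Both conjuncts True, so the formula holds.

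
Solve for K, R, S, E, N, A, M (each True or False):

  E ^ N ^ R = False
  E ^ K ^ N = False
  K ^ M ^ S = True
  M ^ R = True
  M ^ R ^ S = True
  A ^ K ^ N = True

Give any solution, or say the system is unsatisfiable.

K = True, R = True, S = False, E = True, N = False, A = False, M = False

E ^ N ^ R = T ^ F ^ T = False ✓
E ^ K ^ N = T ^ T ^ F = False ✓
K ^ M ^ S = T ^ F ^ F = True ✓
M ^ R = F ^ T = True ✓
M ^ R ^ S = F ^ T ^ F = True ✓
A ^ K ^ N = F ^ T ^ F = True ✓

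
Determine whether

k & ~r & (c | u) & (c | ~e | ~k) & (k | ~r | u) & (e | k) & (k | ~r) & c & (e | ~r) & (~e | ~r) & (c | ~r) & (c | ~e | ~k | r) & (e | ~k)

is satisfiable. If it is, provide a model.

c = True, k = True, r = False, u = False, e = True

Unit clause (k) forces k = True.
Unit clause (~r) forces r = False.
Unit clause (c) forces c = True.
In (e | ~k) only e is left, so e = True.
Set u = False.
All clauses satisfied.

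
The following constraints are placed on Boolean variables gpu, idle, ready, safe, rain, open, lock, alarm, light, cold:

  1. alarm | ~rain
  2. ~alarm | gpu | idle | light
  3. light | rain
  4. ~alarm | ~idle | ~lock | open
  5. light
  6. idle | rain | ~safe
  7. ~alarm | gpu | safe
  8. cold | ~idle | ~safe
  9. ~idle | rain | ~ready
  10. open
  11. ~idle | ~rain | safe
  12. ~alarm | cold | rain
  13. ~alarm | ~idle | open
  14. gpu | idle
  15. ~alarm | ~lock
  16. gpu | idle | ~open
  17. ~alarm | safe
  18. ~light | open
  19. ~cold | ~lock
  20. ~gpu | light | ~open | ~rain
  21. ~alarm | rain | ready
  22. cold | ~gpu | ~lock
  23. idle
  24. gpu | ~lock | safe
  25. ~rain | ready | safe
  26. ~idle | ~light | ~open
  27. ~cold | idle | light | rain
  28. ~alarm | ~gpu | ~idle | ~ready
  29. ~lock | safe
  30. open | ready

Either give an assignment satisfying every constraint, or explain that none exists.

Case idle = True:
  (light) forces light = True.
  (open) forces open = True.
  Clause (~idle | ~light | ~open) is falsified — contradiction.
Case idle = False:
  Clause (idle) is falsified — contradiction.
Both cases fail, so the formula is unsatisfiable.

Unsatisfiable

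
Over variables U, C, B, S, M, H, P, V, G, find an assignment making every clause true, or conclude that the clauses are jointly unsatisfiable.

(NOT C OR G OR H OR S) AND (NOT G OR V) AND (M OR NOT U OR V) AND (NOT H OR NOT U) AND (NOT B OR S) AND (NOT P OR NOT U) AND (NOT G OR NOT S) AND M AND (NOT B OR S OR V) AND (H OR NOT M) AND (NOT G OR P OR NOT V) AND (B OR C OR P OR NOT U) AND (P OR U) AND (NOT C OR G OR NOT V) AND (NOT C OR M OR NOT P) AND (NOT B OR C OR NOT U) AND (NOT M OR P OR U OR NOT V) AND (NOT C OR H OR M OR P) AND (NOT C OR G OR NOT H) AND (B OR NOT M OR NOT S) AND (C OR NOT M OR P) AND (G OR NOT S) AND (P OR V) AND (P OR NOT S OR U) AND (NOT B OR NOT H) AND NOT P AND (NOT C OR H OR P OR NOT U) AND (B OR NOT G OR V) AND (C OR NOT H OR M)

Unsatisfiable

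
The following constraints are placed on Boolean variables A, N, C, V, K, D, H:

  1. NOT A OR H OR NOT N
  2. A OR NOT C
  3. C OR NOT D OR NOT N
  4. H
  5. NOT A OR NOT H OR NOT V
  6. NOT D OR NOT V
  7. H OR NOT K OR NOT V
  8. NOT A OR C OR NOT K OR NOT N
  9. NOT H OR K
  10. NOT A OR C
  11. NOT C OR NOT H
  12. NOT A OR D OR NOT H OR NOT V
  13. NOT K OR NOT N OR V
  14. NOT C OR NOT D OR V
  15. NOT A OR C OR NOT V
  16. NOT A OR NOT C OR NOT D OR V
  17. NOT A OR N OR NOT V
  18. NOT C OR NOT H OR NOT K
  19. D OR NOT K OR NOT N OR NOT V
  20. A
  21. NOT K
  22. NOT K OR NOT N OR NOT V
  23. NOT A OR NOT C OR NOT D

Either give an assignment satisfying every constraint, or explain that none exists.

UNSATISFIABLE

Case K = True:
  Clause (NOT K) is falsified — contradiction.
Case K = False:
  (H) forces H = True.
  Clause (NOT H OR K) is falsified — contradiction.
Both cases fail, so the formula is unsatisfiable.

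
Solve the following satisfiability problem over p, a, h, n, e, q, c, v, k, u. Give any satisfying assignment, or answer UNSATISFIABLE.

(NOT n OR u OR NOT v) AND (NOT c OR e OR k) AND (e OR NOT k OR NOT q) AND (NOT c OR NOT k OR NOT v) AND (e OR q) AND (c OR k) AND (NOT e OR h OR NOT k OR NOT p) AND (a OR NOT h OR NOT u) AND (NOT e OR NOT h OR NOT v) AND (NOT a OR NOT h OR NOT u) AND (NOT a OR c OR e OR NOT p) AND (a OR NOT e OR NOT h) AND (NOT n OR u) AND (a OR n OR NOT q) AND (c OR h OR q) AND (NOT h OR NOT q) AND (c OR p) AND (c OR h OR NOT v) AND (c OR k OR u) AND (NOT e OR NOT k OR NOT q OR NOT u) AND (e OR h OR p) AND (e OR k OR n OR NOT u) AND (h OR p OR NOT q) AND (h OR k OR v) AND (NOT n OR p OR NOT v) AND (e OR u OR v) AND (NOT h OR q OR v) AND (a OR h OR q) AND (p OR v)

Set p = True.
Set a = True.
Set h = False.
Set n = False.
Try e = False:
  (e OR q) forces q = True.
  (e OR NOT k OR NOT q) forces k = False.
  (NOT c OR e OR k) forces c = False.
  clause (c OR k) is falsified — backtrack.
So e = True.
  then (NOT e OR h OR NOT k OR NOT p) forces k = False.
  then (h OR k OR v) forces v = True.
  then (c OR k) forces c = True.
Set q = True.
Set u = False.
All clauses satisfied.

p: True, a: True, h: False, n: False, e: True, q: True, c: True, v: True, k: False, u: False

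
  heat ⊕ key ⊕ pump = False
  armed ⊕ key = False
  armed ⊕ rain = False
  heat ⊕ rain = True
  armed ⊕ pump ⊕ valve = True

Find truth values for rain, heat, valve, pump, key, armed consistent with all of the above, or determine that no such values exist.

rain = True, heat = False, valve = True, pump = True, key = True, armed = True

heat ⊕ key ⊕ pump = F ⊕ T ⊕ T = False ✓
armed ⊕ key = T ⊕ T = False ✓
armed ⊕ rain = T ⊕ T = False ✓
heat ⊕ rain = F ⊕ T = True ✓
armed ⊕ pump ⊕ valve = T ⊕ T ⊕ T = True ✓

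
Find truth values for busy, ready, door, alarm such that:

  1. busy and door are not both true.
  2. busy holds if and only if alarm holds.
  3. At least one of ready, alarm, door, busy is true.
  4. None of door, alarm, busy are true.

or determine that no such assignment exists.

busy = False; ready = True; door = False; alarm = False

  (1) busy=F, door=F — not both ✓
  (2) busy=F, alarm=F — same ✓
  (3) {ready, alarm, door, busy}: 1 true — at least one ✓
  (4) {door, alarm, busy}: 0 true — none ✓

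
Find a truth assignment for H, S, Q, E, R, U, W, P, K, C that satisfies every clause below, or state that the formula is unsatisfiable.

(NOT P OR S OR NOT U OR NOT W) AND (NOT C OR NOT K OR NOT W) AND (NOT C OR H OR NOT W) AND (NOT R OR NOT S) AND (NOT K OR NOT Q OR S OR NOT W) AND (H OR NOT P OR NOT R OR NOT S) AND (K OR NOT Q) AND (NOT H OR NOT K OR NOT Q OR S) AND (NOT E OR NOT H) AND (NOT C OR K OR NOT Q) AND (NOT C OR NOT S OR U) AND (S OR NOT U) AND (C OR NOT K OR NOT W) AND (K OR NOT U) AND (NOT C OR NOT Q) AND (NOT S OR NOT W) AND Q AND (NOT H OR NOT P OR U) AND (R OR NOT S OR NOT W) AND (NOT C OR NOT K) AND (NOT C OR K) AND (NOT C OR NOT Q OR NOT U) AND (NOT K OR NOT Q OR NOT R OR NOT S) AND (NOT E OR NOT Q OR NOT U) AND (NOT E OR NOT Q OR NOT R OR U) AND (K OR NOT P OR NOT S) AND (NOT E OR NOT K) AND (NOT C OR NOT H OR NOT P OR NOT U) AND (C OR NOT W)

H: False, S: True, Q: True, E: False, R: False, U: True, W: False, P: False, K: True, C: False

Unit clause (Q) forces Q = True.
In (K OR NOT Q) only K is left, so K = True.
In (NOT C OR NOT Q) only NOT C is left, so C = False.
In (NOT E OR NOT K) only NOT E is left, so E = False.
In (C OR NOT W) only NOT W is left, so W = False.
Set H = False.
Set S = True.
  then (NOT R OR NOT S) forces R = False.
Set U = True.
Set P = False.
All clauses satisfied.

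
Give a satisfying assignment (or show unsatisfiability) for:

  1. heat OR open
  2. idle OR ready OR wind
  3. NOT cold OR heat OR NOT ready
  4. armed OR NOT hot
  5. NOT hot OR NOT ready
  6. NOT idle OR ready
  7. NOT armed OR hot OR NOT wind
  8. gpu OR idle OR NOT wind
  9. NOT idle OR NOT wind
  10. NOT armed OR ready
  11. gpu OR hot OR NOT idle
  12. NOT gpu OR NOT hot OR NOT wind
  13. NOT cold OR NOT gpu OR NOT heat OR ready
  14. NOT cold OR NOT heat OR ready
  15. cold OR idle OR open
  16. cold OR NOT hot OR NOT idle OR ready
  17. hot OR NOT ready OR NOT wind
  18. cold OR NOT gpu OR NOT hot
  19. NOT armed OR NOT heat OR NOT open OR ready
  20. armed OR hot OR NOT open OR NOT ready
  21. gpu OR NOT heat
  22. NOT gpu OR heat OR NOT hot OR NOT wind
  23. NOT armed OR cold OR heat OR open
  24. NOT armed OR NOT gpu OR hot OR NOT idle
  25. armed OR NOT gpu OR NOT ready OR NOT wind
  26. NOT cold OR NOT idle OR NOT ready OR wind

wind = False; gpu = False; open = True; armed = True; hot = False; ready = True; cold = False; heat = False; idle = False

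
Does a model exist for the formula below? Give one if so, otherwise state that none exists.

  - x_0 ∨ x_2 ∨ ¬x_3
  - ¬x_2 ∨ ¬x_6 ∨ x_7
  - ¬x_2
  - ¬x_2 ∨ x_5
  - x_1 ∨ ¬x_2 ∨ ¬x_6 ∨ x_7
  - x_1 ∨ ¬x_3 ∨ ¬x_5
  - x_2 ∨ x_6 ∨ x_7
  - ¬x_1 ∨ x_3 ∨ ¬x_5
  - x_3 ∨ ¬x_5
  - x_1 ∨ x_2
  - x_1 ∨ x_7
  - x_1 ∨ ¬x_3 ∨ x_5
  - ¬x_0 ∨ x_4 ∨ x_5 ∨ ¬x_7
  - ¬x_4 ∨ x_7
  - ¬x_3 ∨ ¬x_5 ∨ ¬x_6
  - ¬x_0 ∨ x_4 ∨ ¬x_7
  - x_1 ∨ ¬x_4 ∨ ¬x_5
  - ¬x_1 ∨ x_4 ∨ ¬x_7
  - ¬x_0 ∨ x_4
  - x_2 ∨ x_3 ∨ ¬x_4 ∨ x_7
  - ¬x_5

x_0=F; x_1=T; x_2=F; x_3=F; x_4=T; x_5=F; x_6=F; x_7=T

Unit clause (¬x_2) forces x_2 = False.
In (x_1 ∨ x_2) only x_1 is left, so x_1 = True.
Unit clause (¬x_5) forces x_5 = False.
Set x_0 = False.
  then (x_0 ∨ x_2 ∨ ¬x_3) forces x_3 = False.
Set x_4 = True.
  then (¬x_4 ∨ x_7) forces x_7 = True.
Set x_6 = False.
All clauses satisfied.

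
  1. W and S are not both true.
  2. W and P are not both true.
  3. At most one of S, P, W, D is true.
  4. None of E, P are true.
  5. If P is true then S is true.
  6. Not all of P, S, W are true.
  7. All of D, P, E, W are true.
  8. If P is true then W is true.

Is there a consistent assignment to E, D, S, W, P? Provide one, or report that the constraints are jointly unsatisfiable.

Unsatisfiable — no assignment works.

Case E = True:
  Constraint (4) is violated (E=T) — contradiction.
Case E = False:
  Constraint (7) is violated (E=F) — contradiction.
Both cases fail — unsatisfiable.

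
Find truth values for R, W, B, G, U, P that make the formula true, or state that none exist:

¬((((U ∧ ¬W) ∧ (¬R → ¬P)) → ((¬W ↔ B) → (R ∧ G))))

R=T, W=F, B=T, G=F, U=T, P=T

  ¬((((U ∧ ¬W) ∧ (¬R → ¬P)) → ((¬W ↔ B) → (R ∧ G)))) = True
    ((U ∧ ¬W) ∧ (¬R → ¬P)) → ((¬W ↔ B) → (R ∧ G)) = False
      (U ∧ ¬W) ∧ (¬R → ¬P) = True
        U ∧ ¬W = True
          ¬W = True
        ¬R → ¬P = True
          ¬R = False
          ¬P = False
      (¬W ↔ B) → (R ∧ G) = False
        ¬W ↔ B = True
          ¬W = True
        R ∧ G = False
The formula evaluates to True.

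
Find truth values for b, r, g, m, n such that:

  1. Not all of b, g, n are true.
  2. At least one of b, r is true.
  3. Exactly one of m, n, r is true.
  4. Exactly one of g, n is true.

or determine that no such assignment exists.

b = True, r = False, g = False, m = False, n = True

  (1) {b, g, n}: 2/3 true — not all ✓
  (2) {b, r}: 1 true — at least one ✓
  (3) {m, n, r}: 1 true — exactly one ✓
  (4) {g, n}: 1 true — exactly one ✓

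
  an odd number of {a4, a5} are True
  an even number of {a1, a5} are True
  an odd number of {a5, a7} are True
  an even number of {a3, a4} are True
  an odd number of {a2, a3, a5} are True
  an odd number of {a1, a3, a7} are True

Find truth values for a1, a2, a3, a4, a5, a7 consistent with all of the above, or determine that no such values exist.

a1 = True, a2 = False, a3 = False, a4 = False, a5 = True, a7 = False

{a4, a5}: 1 true → odd ✓
{a1, a5}: 2 true → even ✓
{a5, a7}: 1 true → odd ✓
{a3, a4}: 0 true → even ✓
{a2, a3, a5}: 1 true → odd ✓
{a1, a3, a7}: 1 true → odd ✓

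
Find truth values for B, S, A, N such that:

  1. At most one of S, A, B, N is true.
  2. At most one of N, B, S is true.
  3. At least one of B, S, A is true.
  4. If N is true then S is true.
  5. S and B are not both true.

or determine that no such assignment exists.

B: False; S: True; A: False; N: False

  (1) {S, A, B, N}: 1 true — at most one ✓
  (2) {N, B, S}: 1 true — at most one ✓
  (3) {B, S, A}: 1 true — at least one ✓
  (4) N=F ⇒ S: vacuous ✓
  (5) S=T, B=F — not both ✓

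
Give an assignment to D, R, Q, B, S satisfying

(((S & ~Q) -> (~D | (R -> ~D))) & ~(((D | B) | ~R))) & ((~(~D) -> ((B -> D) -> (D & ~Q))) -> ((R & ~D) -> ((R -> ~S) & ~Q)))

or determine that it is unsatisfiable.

D=F; R=T; Q=F; B=F; S=F

  ((S & ~Q) -> (~D | (R -> ~D))) & ~(((D | B) | ~R)) = True
    (S & ~Q) -> (~D | (R -> ~D)) = True
      S & ~Q = False
        ~Q = True
      ~D | (R -> ~D) = True
        ~D = True
        R -> ~D = True
          ~D = True
    ~(((D | B) | ~R)) = True
      (D | B) | ~R = False
        D | B = False
        ~R = False
  (~(~D) -> ((B -> D) -> (D & ~Q))) -> ((R & ~D) -> ((R -> ~S) & ~Q)) = True
    ~(~D) -> ((B -> D) -> (D & ~Q)) = True
      ~(~D) = False
        ~D = True
      (B -> D) -> (D & ~Q) = False
        B -> D = True
        D & ~Q = False
          ~Q = True
    (R & ~D) -> ((R -> ~S) & ~Q) = True
      R & ~D = True
        ~D = True
      (R -> ~S) & ~Q = True
        R -> ~S = True
          ~S = True
        ~Q = True
Both conjuncts True, so the formula holds.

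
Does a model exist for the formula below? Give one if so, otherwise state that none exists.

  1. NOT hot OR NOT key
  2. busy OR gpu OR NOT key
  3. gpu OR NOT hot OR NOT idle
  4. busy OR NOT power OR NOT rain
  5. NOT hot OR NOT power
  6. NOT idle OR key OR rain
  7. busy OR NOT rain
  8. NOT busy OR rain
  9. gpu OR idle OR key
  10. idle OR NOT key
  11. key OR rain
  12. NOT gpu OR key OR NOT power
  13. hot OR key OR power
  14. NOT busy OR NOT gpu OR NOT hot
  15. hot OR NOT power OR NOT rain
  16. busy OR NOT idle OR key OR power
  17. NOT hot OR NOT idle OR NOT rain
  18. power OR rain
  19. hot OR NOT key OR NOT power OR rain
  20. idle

gpu = True, rain = True, idle = True, power = False, key = True, hot = False, busy = True

Unit clause (idle) forces idle = True.
Set gpu = True.
Set rain = True.
  then (busy OR NOT rain) forces busy = True.
  then (NOT busy OR NOT gpu OR NOT hot) forces hot = False.
  then (hot OR NOT power OR NOT rain) forces power = False.
  then (hot OR key OR power) forces key = True.
All clauses satisfied.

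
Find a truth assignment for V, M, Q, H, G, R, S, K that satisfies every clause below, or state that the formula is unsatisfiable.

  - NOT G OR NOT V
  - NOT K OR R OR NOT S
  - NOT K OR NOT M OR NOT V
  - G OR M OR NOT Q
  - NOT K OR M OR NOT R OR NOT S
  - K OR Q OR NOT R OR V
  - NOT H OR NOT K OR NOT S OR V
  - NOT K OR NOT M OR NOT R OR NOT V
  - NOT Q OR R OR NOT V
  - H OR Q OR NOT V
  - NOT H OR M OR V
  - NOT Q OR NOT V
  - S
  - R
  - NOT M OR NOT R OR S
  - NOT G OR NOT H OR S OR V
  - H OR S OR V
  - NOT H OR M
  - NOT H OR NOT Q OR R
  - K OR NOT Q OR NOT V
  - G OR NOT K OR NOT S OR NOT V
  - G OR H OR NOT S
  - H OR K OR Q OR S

Unit clause (S) forces S = True.
Unit clause (R) forces R = True.
Set V = True.
  then (NOT G OR NOT V) forces G = False.
  then (NOT Q OR NOT V) forces Q = False.
  then (G OR NOT K OR NOT S OR NOT V) forces K = False.
  then (G OR H OR NOT S) forces H = True.
  then (NOT H OR M) forces M = True.
All clauses satisfied.

V=T, M=T, Q=F, H=T, G=F, R=T, S=T, K=F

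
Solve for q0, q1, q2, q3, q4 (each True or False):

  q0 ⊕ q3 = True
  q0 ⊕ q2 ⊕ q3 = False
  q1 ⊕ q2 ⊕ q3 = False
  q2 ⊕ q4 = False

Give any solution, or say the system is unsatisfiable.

q0 = True, q1 = True, q2 = True, q3 = False, q4 = True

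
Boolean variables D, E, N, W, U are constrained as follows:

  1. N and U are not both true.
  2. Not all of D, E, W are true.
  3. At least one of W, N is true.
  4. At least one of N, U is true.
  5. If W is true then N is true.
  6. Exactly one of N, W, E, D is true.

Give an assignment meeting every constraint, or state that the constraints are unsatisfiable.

D = False; E = False; N = True; W = False; U = False

  (1) N=T, U=F — not both ✓
  (2) {D, E, W}: 0/3 true — not all ✓
  (3) {W, N}: 1 true — at least one ✓
  (4) {N, U}: 1 true — at least one ✓
  (5) W=F ⇒ N: vacuous ✓
  (6) {N, W, E, D}: 1 true — exactly one ✓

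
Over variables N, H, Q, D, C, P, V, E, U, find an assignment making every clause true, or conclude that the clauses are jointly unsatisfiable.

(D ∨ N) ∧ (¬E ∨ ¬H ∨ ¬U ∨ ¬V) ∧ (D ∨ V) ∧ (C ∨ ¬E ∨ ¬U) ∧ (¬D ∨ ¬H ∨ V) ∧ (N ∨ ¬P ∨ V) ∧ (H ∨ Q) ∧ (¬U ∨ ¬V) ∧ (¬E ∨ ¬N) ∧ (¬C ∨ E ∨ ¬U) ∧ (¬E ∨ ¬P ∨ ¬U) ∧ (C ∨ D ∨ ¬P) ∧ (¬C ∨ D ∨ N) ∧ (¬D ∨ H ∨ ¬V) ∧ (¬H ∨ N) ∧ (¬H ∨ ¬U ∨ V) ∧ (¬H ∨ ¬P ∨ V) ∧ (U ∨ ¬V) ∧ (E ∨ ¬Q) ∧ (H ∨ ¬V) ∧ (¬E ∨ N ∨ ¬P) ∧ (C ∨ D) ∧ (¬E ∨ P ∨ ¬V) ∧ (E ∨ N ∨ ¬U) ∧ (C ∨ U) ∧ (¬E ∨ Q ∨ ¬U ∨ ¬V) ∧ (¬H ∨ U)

Set N = False.
  then (D ∨ N) forces D = True.
  then (¬H ∨ N) forces H = False.
  then (H ∨ ¬V) forces V = False.
  then (N ∨ ¬P ∨ V) forces P = False.
  then (H ∨ Q) forces Q = True.
  then (E ∨ ¬Q) forces E = True.
Try C = False:
  (C ∨ ¬E ∨ ¬U) forces U = False.
  clause (C ∨ U) is falsified — backtrack.
So C = True.
Set U = False.
All clauses satisfied.

N: False; H: False; Q: True; D: True; C: True; P: False; V: False; E: True; U: False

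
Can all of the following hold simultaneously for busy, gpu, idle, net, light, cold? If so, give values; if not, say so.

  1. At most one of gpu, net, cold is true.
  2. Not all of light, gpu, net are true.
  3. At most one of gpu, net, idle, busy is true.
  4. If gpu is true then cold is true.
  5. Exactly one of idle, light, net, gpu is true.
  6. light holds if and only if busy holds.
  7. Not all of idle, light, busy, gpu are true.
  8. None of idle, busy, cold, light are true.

busy = False, gpu = False, idle = False, net = True, light = False, cold = False

  (1) {gpu, net, cold}: 1 true — at most one ✓
  (2) {light, gpu, net}: 1/3 true — not all ✓
  (3) {gpu, net, idle, busy}: 1 true — at most one ✓
  (4) gpu=F ⇒ cold: vacuous ✓
  (5) {idle, light, net, gpu}: 1 true — exactly one ✓
  (6) light=F, busy=F — same ✓
  (7) {idle, light, busy, gpu}: 0/4 true — not all ✓
  (8) {idle, busy, cold, light}: 0 true — none ✓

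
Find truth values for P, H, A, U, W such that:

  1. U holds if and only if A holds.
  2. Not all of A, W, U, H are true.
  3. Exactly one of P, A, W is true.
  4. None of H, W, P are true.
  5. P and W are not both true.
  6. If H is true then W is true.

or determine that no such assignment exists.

P=F; H=F; A=T; U=T; W=F

  (1) U=T, A=T — same ✓
  (2) {A, W, U, H}: 2/4 true — not all ✓
  (3) {P, A, W}: 1 true — exactly one ✓
  (4) {H, W, P}: 0 true — none ✓
  (5) P=F, W=F — not both ✓
  (6) H=F ⇒ W: vacuous ✓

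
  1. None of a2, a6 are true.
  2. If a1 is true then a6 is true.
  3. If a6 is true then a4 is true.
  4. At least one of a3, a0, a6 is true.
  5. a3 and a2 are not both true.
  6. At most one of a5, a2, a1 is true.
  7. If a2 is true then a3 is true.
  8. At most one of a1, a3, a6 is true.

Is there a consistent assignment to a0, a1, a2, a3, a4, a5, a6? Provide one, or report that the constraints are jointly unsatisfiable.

a0 = True, a1 = False, a2 = False, a3 = False, a4 = True, a5 = False, a6 = False

  (1) {a2, a6}: 0 true — none ✓
  (2) a1=F ⇒ a6: vacuous ✓
  (3) a6=F ⇒ a4: vacuous ✓
  (4) {a3, a0, a6}: 1 true — at least one ✓
  (5) a3=F, a2=F — not both ✓
  (6) {a5, a2, a1}: 0 true — at most one ✓
  (7) a2=F ⇒ a3: vacuous ✓
  (8) {a1, a3, a6}: 0 true — at most one ✓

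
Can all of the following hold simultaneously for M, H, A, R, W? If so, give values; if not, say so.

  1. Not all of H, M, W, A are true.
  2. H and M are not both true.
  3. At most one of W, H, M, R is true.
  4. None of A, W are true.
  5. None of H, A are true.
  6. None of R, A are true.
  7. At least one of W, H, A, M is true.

M: True; H: False; A: False; R: False; W: False

  (1) {H, M, W, A}: 1/4 true — not all ✓
  (2) H=F, M=T — not both ✓
  (3) {W, H, M, R}: 1 true — at most one ✓
  (4) {A, W}: 0 true — none ✓
  (5) {H, A}: 0 true — none ✓
  (6) {R, A}: 0 true — none ✓
  (7) {W, H, A, M}: 1 true — at least one ✓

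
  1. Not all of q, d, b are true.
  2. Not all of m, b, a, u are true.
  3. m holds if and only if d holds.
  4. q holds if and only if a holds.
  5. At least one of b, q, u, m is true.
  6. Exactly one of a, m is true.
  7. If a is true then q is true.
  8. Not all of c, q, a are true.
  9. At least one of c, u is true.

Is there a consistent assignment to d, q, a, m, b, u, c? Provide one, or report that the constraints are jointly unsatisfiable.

d = True, q = False, a = False, m = True, b = False, u = True, c = False

  (1) {q, d, b}: 1/3 true — not all ✓
  (2) {m, b, a, u}: 2/4 true — not all ✓
  (3) m=T, d=T — same ✓
  (4) q=F, a=F — same ✓
  (5) {b, q, u, m}: 2 true — at least one ✓
  (6) {a, m}: 1 true — exactly one ✓
  (7) a=F ⇒ q: vacuous ✓
  (8) {c, q, a}: 0/3 true — not all ✓
  (9) {c, u}: 1 true — at least one ✓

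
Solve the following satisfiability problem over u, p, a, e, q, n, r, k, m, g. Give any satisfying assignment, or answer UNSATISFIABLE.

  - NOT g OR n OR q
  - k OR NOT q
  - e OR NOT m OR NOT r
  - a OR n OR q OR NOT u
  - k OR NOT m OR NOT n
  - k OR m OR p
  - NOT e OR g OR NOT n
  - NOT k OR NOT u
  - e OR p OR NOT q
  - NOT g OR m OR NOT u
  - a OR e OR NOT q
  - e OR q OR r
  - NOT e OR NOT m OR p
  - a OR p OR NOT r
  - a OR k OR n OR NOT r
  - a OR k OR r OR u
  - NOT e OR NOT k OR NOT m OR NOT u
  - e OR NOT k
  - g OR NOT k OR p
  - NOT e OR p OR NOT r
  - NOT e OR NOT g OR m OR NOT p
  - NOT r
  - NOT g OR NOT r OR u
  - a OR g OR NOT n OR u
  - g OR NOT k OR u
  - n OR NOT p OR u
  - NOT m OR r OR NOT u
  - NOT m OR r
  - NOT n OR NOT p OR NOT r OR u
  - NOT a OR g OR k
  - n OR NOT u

Unit clause (NOT r) forces r = False.
In (NOT m OR r) only NOT m is left, so m = False.
Set u = False.
Set p = False.
  then (k OR m OR p) forces k = True.
  then (e OR NOT k) forces e = True.
  then (g OR NOT k OR p) forces g = True.
Set a = True.
Set q = True.
Set n = True.
All clauses satisfied.

u=F, p=F, a=T, e=T, q=T, n=T, r=F, k=T, m=F, g=T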